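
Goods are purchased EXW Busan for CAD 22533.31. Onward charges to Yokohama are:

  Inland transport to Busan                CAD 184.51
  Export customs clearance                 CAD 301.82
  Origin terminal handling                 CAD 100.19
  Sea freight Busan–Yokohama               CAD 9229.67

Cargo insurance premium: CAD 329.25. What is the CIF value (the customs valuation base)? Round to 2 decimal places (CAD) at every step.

CIF value: CAD 32678.75

CIF = EXW price + pre-shipment costs + freight + insurance
CIF = 22533.31 + 184.51 + 301.82 + 100.19 + 9229.67 + 329.25 = 32678.75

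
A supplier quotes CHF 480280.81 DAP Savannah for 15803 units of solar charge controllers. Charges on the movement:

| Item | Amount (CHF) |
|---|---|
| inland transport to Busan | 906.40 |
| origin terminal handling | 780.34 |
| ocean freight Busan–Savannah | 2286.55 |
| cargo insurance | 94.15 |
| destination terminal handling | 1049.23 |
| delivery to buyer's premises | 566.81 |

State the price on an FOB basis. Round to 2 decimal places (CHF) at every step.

FOB price: CHF 476284.07

Not relevant to the conversion: inland to port, origin terminal — on the seller under both DAP and FOB; already in the DAP price and stays in the FOB price.
From DAP to FOB, the seller no longer bears: freight, insurance, destination terminal, delivery.
FOB price = 480280.81 − 2286.55 − 94.15 − 1049.23 − 566.81 = 476284.07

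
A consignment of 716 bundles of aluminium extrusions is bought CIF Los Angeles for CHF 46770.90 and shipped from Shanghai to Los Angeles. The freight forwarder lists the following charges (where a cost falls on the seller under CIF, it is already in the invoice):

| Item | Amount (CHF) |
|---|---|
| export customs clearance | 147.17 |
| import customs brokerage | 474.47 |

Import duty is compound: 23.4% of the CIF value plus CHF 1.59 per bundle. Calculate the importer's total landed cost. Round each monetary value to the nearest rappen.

CIF: the seller pays costs through ocean freight and marine insurance to the destination port.
Already in the invoice (seller's account under CIF): export clearance — exclude.
The CIF price already equals the CIF value: 46770.90
Ad valorem component: 46770.90 × 23.4% = 10944.39
Specific component: 716 × 1.59 = 1138.44
Import duty = 10944.39 + 1138.44 = 12082.83
Buyer bears: brokerage 474.47 + duty 12082.83 = 12557.30
Landed cost = invoice 46770.90 + 12557.30 = 59328.20

Total landed cost: CHF 59328.20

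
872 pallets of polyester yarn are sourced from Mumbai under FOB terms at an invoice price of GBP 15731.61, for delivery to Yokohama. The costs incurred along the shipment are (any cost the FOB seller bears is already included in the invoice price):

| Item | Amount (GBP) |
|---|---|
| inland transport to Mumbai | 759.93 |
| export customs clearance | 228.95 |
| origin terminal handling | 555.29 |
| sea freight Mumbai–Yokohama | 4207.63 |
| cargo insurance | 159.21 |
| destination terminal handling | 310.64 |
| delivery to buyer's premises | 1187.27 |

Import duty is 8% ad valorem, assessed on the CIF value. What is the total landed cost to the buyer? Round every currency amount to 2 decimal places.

Total landed cost: GBP 23204.24

FOB: the seller bears costs until goods are on board at the origin port; the buyer bears freight, insurance and all costs thereafter.
Already in the invoice (seller's account under FOB): inland to port, export clearance, origin terminal — exclude.
CIF value = FOB price + freight + insurance = 15731.61 + 4207.63 + 159.21 = 20098.45
Import duty = 20098.45 × 8% = 1607.88
Buyer bears: freight 4207.63 + insurance 159.21 + destination terminal 310.64 + delivery 1187.27 + duty 1607.88 = 7472.63
Landed cost = invoice 15731.61 + 7472.63 = 23204.24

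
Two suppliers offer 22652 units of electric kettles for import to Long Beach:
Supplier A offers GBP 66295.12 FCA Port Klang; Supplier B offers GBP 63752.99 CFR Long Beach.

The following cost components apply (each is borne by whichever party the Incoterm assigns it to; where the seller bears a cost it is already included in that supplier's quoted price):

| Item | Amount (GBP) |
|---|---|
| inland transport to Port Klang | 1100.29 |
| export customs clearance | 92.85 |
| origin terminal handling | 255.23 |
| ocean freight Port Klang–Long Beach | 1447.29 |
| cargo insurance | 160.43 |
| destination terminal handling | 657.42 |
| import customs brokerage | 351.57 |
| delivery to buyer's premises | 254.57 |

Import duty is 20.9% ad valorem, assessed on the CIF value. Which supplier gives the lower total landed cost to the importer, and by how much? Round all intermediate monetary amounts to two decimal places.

Supplier A (FCA):
CIF value = FCA price + origin terminal + freight + insurance = 66295.12 + 255.23 + 1447.29 + 160.43 = 68158.07
Import duty = 68158.07 × 20.9% = 14245.04
Buyer bears (A): 255.23 + 1447.29 + 160.43 + 657.42 + 351.57 + 254.57 = 3126.51
Landed cost (A) = invoice 66295.12 + 3126.51 + duty 14245.04 = 83666.67
Supplier B (CFR):
CIF value = CFR price + insurance = 63752.99 + 160.43 = 63913.42
Import duty = 63913.42 × 20.9% = 13357.90
Buyer bears (B): 160.43 + 657.42 + 351.57 + 254.57 = 1423.99
Landed cost (B) = invoice 63752.99 + 1423.99 + duty 13357.90 = 78534.88
Difference = |83666.67 − 78534.88| = 5131.79

Supplier B is cheaper by GBP 5131.79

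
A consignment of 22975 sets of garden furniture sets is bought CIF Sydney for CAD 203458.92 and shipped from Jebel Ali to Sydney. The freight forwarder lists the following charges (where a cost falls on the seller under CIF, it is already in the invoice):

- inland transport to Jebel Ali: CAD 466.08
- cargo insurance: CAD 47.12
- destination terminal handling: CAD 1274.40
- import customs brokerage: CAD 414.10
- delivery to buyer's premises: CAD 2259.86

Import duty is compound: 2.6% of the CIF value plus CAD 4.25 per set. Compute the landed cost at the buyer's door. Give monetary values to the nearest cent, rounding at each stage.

CIF: the seller pays costs through ocean freight and marine insurance to the destination port.
Already in the invoice (seller's account under CIF): inland to port, insurance — exclude.
The CIF price already equals the CIF value: 203458.92
Ad valorem component: 203458.92 × 2.6% = 5289.93
Specific component: 22975 × 4.25 = 97643.75
Import duty = 5289.93 + 97643.75 = 102933.68
Buyer bears: destination terminal 1274.40 + brokerage 414.10 + delivery 2259.86 + duty 102933.68 = 106882.04
Landed cost = invoice 203458.92 + 106882.04 = 310340.96

Total landed cost: CAD 310340.96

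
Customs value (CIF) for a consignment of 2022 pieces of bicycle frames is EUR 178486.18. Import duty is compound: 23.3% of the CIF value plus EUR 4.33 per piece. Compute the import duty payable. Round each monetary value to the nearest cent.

Ad valorem component: 178486.18 × 23.3% = 41587.28
Specific component: 2022 × 4.33 = 8755.26
Import duty = 41587.28 + 8755.26 = 50342.54

Import duty: EUR 50342.54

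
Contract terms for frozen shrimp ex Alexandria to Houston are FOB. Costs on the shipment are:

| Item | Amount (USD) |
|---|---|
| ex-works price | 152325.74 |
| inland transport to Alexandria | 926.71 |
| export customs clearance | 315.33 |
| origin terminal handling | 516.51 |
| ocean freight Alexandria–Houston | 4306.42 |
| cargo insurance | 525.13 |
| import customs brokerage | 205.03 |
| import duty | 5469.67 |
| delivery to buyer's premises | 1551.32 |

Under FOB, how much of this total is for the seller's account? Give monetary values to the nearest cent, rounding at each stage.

FOB: the seller bears costs until goods are on board at the origin port; the buyer bears freight, insurance and all costs thereafter.
Seller's account: goods 152325.74 + inland to port 926.71 + export clearance 315.33 + origin terminal 516.51 = 154084.29
Buyer's account: freight 4306.42 + insurance 525.13 + brokerage 205.03 + duty 5469.67 + delivery 1551.32 = 12057.57

Seller's account: USD 154084.29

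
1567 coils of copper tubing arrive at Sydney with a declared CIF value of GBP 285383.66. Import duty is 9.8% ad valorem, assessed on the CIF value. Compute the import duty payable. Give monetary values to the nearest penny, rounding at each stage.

Import duty = 285383.66 × 9.8% = 27967.60

Import duty: GBP 27967.60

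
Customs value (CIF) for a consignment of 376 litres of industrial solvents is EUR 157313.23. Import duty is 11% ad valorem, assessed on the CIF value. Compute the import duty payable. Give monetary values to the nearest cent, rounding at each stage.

Import duty = 157313.23 × 11% = 17304.46

Import duty: EUR 17304.46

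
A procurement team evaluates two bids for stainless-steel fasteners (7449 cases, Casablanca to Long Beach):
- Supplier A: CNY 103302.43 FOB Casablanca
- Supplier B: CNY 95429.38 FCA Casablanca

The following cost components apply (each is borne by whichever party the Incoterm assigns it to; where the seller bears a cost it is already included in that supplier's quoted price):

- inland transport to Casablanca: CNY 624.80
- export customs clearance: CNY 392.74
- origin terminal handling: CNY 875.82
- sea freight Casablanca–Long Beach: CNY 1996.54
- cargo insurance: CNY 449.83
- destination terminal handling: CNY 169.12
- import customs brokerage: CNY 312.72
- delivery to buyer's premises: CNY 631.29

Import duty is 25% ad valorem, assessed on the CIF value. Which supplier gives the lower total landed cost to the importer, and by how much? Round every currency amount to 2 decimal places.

Supplier A (FOB):
CIF value = FOB price + freight + insurance = 103302.43 + 1996.54 + 449.83 = 105748.80
Import duty = 105748.80 × 25% = 26437.20
Buyer bears (A): 1996.54 + 449.83 + 169.12 + 312.72 + 631.29 = 3559.50
Landed cost (A) = invoice 103302.43 + 3559.50 + duty 26437.20 = 133299.13
Supplier B (FCA):
CIF value = FCA price + origin terminal + freight + insurance = 95429.38 + 875.82 + 1996.54 + 449.83 = 98751.57
Import duty = 98751.57 × 25% = 24687.89
Buyer bears (B): 875.82 + 1996.54 + 449.83 + 169.12 + 312.72 + 631.29 = 4435.32
Landed cost (B) = invoice 95429.38 + 4435.32 + duty 24687.89 = 124552.59
Difference = |133299.13 − 124552.59| = 8746.54

Supplier B is cheaper by CNY 8746.54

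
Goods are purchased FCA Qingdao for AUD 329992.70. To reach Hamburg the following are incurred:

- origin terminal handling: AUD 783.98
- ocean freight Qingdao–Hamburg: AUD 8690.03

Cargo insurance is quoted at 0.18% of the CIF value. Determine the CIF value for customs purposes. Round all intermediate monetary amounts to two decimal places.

Let C be the CIF value. C = FCA price + pre-shipment costs + freight + 0.18% × C
C − 0.18% × C = 329992.70 + 783.98 + 8690.03
0.9982 × C = 339466.71
C = 339466.71 / 0.9982 = 340078.85
Insurance premium = 0.18% × 340078.85 = 612.14

CIF value: AUD 340078.85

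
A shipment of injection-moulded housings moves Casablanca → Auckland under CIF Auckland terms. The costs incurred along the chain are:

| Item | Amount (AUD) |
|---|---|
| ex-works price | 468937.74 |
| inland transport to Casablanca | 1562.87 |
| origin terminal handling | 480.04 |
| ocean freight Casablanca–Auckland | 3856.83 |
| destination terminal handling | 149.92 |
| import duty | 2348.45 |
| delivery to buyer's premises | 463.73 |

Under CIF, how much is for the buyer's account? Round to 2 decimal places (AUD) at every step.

CIF: the seller pays costs through ocean freight and marine insurance to the destination port.
Seller's account: goods 468937.74 + inland to port 1562.87 + origin terminal 480.04 + freight 3856.83 = 474837.48
Buyer's account: destination terminal 149.92 + duty 2348.45 + delivery 463.73 = 2962.10

Buyer's account: AUD 2962.10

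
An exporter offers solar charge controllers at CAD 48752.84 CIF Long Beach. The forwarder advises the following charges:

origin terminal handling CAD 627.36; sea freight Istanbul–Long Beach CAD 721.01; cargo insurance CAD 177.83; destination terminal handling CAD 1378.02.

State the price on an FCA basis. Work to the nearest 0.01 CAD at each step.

Not relevant to the conversion: destination terminal — on the buyer under both terms; not part of either seller's price.
From CIF to FCA, the seller no longer bears: origin terminal, freight, insurance.
FCA price = 48752.84 − 627.36 − 721.01 − 177.83 = 47226.64

FCA price: CAD 47226.64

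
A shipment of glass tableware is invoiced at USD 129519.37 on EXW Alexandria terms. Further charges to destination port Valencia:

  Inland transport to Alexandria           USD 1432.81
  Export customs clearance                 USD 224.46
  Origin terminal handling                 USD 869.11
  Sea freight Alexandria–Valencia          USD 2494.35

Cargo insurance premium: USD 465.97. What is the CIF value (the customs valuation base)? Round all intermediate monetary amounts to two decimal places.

CIF value: USD 135006.07

CIF = EXW price + pre-shipment costs + freight + insurance
CIF = 129519.37 + 1432.81 + 224.46 + 869.11 + 2494.35 + 465.97 = 135006.07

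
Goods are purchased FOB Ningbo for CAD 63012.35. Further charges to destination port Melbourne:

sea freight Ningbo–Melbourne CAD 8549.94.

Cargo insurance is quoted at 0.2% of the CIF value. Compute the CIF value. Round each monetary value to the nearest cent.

Let C be the CIF value. C = FOB price + freight + 0.2% × C
C − 0.2% × C = 63012.35 + 8549.94
0.998 × C = 71562.29
C = 71562.29 / 0.998 = 71705.70
Insurance premium = 0.2% × 71705.70 = 143.41

CIF value: CAD 71705.70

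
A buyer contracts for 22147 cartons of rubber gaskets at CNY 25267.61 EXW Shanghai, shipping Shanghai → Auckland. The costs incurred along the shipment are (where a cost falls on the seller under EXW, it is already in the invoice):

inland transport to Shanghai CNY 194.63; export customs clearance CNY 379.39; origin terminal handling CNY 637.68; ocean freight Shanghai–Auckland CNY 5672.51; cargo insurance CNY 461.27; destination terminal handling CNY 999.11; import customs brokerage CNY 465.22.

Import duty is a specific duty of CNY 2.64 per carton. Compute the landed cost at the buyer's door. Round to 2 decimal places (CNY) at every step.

EXW: the seller makes goods available at their premises; the buyer bears all onward costs.
CIF value = EXW price + inland to port + export clearance + origin terminal + freight + insurance = 25267.61 + 194.63 + 379.39 + 637.68 + 5672.51 + 461.27 = 32613.09
Import duty = 22147 × 2.64 = 58468.08
Buyer bears: inland to port 194.63 + export clearance 379.39 + origin terminal 637.68 + freight 5672.51 + insurance 461.27 + destination terminal 999.11 + brokerage 465.22 + duty 58468.08 = 67277.89
Landed cost = invoice 25267.61 + 67277.89 = 92545.50

Total landed cost: CNY 92545.50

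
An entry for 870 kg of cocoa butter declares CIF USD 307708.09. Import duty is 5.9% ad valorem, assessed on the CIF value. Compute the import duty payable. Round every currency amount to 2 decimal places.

Import duty: USD 18154.78

Import duty = 307708.09 × 5.9% = 18154.78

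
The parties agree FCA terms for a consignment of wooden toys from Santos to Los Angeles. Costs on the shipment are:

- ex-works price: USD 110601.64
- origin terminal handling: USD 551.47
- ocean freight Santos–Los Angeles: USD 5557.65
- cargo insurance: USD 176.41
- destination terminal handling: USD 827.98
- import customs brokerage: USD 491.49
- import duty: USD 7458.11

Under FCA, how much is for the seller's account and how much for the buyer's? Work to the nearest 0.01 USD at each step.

Seller: USD 110601.64; buyer: USD 15063.11

FCA: the seller delivers export-cleared goods to the carrier; the buyer bears costs from that point.
Seller's account: goods 110601.64 = 110601.64
Buyer's account: origin terminal 551.47 + freight 5557.65 + insurance 176.41 + destination terminal 827.98 + brokerage 491.49 + duty 7458.11 = 15063.11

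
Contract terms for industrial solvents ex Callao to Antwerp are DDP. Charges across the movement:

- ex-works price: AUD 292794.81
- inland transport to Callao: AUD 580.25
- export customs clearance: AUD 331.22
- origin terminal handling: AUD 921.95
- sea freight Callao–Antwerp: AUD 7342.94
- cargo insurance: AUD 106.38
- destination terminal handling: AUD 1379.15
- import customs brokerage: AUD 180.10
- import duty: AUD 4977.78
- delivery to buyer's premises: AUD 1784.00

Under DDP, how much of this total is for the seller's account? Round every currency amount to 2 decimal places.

DDP: the seller bears all costs including import duty.
Seller's account: goods 292794.81 + inland to port 580.25 + export clearance 331.22 + origin terminal 921.95 + freight 7342.94 + insurance 106.38 + destination terminal 1379.15 + brokerage 180.10 + duty 4977.78 + delivery 1784.00 = 310398.58
Buyer's account: 0.00

Seller's account: AUD 310398.58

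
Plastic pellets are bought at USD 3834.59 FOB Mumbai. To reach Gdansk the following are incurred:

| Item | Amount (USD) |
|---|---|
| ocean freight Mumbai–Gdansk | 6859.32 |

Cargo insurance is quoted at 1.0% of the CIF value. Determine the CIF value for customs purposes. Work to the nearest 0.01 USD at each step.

Let C be the CIF value. C = FOB price + freight + 1.0% × C
C − 1.0% × C = 3834.59 + 6859.32
0.99 × C = 10693.91
C = 10693.91 / 0.99 = 10801.93
Insurance premium = 1.0% × 10801.93 = 108.02

CIF value: USD 10801.93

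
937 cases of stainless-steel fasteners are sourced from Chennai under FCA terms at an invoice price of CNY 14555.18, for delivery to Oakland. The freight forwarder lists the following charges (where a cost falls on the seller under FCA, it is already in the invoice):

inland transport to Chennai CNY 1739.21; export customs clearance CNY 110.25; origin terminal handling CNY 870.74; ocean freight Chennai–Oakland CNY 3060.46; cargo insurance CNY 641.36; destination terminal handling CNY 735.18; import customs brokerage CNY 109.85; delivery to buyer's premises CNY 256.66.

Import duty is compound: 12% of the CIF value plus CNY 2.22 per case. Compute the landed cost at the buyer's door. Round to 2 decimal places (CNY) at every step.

FCA: the seller delivers export-cleared goods to the carrier; the buyer bears costs from that point.
Already in the invoice (seller's account under FCA): inland to port, export clearance — exclude.
CIF value = FCA price + origin terminal + freight + insurance = 14555.18 + 870.74 + 3060.46 + 641.36 = 19127.74
Ad valorem component: 19127.74 × 12% = 2295.33
Specific component: 937 × 2.22 = 2080.14
Import duty = 2295.33 + 2080.14 = 4375.47
Buyer bears: origin terminal 870.74 + freight 3060.46 + insurance 641.36 + destination terminal 735.18 + brokerage 109.85 + delivery 256.66 + duty 4375.47 = 10049.72
Landed cost = invoice 14555.18 + 10049.72 = 24604.90

Total landed cost: CNY 24604.90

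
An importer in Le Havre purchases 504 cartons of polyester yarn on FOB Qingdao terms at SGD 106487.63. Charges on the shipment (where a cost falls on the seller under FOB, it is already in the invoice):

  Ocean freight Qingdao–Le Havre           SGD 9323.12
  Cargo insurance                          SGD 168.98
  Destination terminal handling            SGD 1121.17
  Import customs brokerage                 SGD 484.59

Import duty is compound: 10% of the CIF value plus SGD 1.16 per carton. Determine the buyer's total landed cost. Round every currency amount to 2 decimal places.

Total landed cost: SGD 129768.10

FOB: the seller bears costs until goods are on board at the origin port; the buyer bears freight, insurance and all costs thereafter.
CIF value = FOB price + freight + insurance = 106487.63 + 9323.12 + 168.98 = 115979.73
Ad valorem component: 115979.73 × 10% = 11597.97
Specific component: 504 × 1.16 = 584.64
Import duty = 11597.97 + 584.64 = 12182.61
Buyer bears: freight 9323.12 + insurance 168.98 + destination terminal 1121.17 + brokerage 484.59 + duty 12182.61 = 23280.47
Landed cost = invoice 106487.63 + 23280.47 = 129768.10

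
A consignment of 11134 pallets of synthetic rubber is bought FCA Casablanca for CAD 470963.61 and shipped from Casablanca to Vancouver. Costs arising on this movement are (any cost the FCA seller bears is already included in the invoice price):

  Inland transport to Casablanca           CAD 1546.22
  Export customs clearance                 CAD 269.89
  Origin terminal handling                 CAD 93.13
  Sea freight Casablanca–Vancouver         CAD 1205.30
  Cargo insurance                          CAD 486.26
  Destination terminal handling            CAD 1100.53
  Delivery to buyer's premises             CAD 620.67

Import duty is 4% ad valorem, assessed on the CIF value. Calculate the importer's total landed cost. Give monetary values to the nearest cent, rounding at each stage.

Total landed cost: CAD 493379.43

FCA: the seller delivers export-cleared goods to the carrier; the buyer bears costs from that point.
Already in the invoice (seller's account under FCA): inland to port, export clearance — exclude.
CIF value = FCA price + origin terminal + freight + insurance = 470963.61 + 93.13 + 1205.30 + 486.26 = 472748.30
Import duty = 472748.30 × 4% = 18909.93
Buyer bears: origin terminal 93.13 + freight 1205.30 + insurance 486.26 + destination terminal 1100.53 + delivery 620.67 + duty 18909.93 = 22415.82
Landed cost = invoice 470963.61 + 22415.82 = 493379.43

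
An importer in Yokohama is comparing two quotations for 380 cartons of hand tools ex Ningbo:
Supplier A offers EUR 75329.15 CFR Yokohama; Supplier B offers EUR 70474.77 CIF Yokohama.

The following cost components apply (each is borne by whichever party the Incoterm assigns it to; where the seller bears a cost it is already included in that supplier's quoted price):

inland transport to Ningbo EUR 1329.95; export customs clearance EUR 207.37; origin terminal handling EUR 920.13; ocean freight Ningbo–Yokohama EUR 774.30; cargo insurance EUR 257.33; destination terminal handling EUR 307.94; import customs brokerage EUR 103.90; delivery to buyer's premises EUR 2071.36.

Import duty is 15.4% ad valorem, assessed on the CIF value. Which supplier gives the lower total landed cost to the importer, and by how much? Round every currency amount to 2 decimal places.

Supplier B is cheaper by EUR 5898.92

Supplier A (CFR):
CIF value = CFR price + insurance = 75329.15 + 257.33 = 75586.48
Import duty = 75586.48 × 15.4% = 11640.32
Buyer bears (A): 257.33 + 307.94 + 103.90 + 2071.36 = 2740.53
Landed cost (A) = invoice 75329.15 + 2740.53 + duty 11640.32 = 89710.00
Supplier B (CIF):
The CIF price already equals the CIF value: 70474.77
Import duty = 70474.77 × 15.4% = 10853.11
Buyer bears (B): 307.94 + 103.90 + 2071.36 = 2483.20
Landed cost (B) = invoice 70474.77 + 2483.20 + duty 10853.11 = 83811.08
Difference = |89710.00 − 83811.08| = 5898.92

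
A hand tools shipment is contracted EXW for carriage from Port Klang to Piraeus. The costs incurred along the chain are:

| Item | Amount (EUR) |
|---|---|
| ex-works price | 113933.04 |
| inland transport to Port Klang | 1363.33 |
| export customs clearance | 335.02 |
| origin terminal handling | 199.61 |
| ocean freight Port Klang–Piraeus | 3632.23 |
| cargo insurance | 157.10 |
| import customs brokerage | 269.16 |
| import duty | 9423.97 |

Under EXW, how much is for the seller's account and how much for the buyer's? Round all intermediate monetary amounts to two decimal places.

EXW: the seller makes goods available at their premises; the buyer bears all onward costs.
Seller's account: goods 113933.04 = 113933.04
Buyer's account: inland to port 1363.33 + export clearance 335.02 + origin terminal 199.61 + freight 3632.23 + insurance 157.10 + brokerage 269.16 + duty 9423.97 = 15380.42

Seller: EUR 113933.04; buyer: EUR 15380.42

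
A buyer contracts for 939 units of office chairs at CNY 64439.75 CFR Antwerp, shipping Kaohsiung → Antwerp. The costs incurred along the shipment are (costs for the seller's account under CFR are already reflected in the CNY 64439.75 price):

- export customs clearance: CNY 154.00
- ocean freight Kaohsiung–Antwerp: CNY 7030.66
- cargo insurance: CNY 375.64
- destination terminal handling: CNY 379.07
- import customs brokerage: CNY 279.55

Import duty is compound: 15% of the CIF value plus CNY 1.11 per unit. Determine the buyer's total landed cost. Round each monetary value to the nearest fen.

Total landed cost: CNY 76238.61

CFR: the seller pays costs through ocean freight to the destination port, but not insurance.
Already in the invoice (seller's account under CFR): export clearance, freight — exclude.
CIF value = CFR price + insurance = 64439.75 + 375.64 = 64815.39
Ad valorem component: 64815.39 × 15% = 9722.31
Specific component: 939 × 1.11 = 1042.29
Import duty = 9722.31 + 1042.29 = 10764.60
Buyer bears: insurance 375.64 + destination terminal 379.07 + brokerage 279.55 + duty 10764.60 = 11798.86
Landed cost = invoice 64439.75 + 11798.86 = 76238.61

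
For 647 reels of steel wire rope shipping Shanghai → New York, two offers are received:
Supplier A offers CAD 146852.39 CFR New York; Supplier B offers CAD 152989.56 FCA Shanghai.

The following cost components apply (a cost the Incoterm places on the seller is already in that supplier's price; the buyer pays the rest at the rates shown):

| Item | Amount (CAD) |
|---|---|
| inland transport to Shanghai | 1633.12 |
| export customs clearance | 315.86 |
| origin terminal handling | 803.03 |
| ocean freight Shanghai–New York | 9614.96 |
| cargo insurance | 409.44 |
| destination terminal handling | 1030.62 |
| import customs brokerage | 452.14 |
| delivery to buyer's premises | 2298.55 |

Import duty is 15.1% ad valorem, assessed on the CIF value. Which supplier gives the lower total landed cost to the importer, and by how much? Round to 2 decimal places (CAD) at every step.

Supplier A (CFR):
CIF value = CFR price + insurance = 146852.39 + 409.44 = 147261.83
Import duty = 147261.83 × 15.1% = 22236.54
Buyer bears (A): 409.44 + 1030.62 + 452.14 + 2298.55 = 4190.75
Landed cost (A) = invoice 146852.39 + 4190.75 + duty 22236.54 = 173279.68
Supplier B (FCA):
CIF value = FCA price + origin terminal + freight + insurance = 152989.56 + 803.03 + 9614.96 + 409.44 = 163816.99
Import duty = 163816.99 × 15.1% = 24736.37
Buyer bears (B): 803.03 + 9614.96 + 409.44 + 1030.62 + 452.14 + 2298.55 = 14608.74
Landed cost (B) = invoice 152989.56 + 14608.74 + duty 24736.37 = 192334.67
Difference = |173279.68 − 192334.67| = 19054.99

Supplier A is cheaper by CAD 19054.99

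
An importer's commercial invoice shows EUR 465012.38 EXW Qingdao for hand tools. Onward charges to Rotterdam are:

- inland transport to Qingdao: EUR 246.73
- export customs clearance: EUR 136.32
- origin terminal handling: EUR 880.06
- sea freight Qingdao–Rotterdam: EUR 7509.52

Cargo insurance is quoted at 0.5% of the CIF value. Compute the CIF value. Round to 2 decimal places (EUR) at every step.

Let C be the CIF value. C = EXW price + pre-shipment costs + freight + 0.5% × C
C − 0.5% × C = 465012.38 + 246.73 + 136.32 + 880.06 + 7509.52
0.995 × C = 473785.01
C = 473785.01 / 0.995 = 476165.84
Insurance premium = 0.5% × 476165.84 = 2380.83

CIF value: EUR 476165.84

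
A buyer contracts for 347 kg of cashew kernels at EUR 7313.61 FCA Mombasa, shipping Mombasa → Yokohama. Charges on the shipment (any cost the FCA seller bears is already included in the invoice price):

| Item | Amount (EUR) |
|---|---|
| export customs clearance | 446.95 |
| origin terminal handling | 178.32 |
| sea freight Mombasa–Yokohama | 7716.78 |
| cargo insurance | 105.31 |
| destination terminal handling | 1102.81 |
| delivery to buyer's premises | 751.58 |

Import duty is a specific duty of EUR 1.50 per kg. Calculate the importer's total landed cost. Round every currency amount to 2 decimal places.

FCA: the seller delivers export-cleared goods to the carrier; the buyer bears costs from that point.
Already in the invoice (seller's account under FCA): export clearance — exclude.
CIF value = FCA price + origin terminal + freight + insurance = 7313.61 + 178.32 + 7716.78 + 105.31 = 15314.02
Import duty = 347 × 1.50 = 520.50
Buyer bears: origin terminal 178.32 + freight 7716.78 + insurance 105.31 + destination terminal 1102.81 + delivery 751.58 + duty 520.50 = 10375.30
Landed cost = invoice 7313.61 + 10375.30 = 17688.91

Total landed cost: EUR 17688.91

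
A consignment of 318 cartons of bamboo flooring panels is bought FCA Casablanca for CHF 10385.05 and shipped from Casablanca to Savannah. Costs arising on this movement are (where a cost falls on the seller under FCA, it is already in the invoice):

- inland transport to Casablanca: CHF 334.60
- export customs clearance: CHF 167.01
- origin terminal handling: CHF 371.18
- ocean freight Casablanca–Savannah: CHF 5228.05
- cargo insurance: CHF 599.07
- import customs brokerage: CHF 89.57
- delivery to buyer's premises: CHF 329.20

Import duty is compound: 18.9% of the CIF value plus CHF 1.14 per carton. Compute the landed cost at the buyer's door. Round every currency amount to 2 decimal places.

FCA: the seller delivers export-cleared goods to the carrier; the buyer bears costs from that point.
Already in the invoice (seller's account under FCA): inland to port, export clearance — exclude.
CIF value = FCA price + origin terminal + freight + insurance = 10385.05 + 371.18 + 5228.05 + 599.07 = 16583.35
Ad valorem component: 16583.35 × 18.9% = 3134.25
Specific component: 318 × 1.14 = 362.52
Import duty = 3134.25 + 362.52 = 3496.77
Buyer bears: origin terminal 371.18 + freight 5228.05 + insurance 599.07 + brokerage 89.57 + delivery 329.20 + duty 3496.77 = 10113.84
Landed cost = invoice 10385.05 + 10113.84 = 20498.89

Total landed cost: CHF 20498.89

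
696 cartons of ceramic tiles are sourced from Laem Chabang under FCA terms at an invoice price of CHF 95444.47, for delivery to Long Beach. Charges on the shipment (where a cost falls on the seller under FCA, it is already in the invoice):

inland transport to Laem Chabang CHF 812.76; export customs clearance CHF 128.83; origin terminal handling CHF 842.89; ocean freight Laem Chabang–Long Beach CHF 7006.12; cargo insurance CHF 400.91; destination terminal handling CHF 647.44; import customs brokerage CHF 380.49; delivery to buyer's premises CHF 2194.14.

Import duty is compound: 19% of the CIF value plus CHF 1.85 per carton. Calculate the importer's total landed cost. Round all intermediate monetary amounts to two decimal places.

FCA: the seller delivers export-cleared goods to the carrier; the buyer bears costs from that point.
Already in the invoice (seller's account under FCA): inland to port, export clearance — exclude.
CIF value = FCA price + origin terminal + freight + insurance = 95444.47 + 842.89 + 7006.12 + 400.91 = 103694.39
Ad valorem component: 103694.39 × 19% = 19701.93
Specific component: 696 × 1.85 = 1287.60
Import duty = 19701.93 + 1287.60 = 20989.53
Buyer bears: origin terminal 842.89 + freight 7006.12 + insurance 400.91 + destination terminal 647.44 + brokerage 380.49 + delivery 2194.14 + duty 20989.53 = 32461.52
Landed cost = invoice 95444.47 + 32461.52 = 127905.99

Total landed cost: CHF 127905.99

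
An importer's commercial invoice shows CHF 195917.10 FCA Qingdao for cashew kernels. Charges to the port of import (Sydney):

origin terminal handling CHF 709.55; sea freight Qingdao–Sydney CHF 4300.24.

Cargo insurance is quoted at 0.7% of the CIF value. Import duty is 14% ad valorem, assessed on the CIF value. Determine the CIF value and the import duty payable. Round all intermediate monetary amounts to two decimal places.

Let C be the CIF value. C = FCA price + pre-shipment costs + freight + 0.7% × C
C − 0.7% × C = 195917.10 + 709.55 + 4300.24
0.993 × C = 200926.89
C = 200926.89 / 0.993 = 202343.29
Insurance premium = 0.7% × 202343.29 = 1416.40
Import duty = 202343.29 × 14% = 28328.06

CIF value: CHF 202343.29; import duty: CHF 28328.06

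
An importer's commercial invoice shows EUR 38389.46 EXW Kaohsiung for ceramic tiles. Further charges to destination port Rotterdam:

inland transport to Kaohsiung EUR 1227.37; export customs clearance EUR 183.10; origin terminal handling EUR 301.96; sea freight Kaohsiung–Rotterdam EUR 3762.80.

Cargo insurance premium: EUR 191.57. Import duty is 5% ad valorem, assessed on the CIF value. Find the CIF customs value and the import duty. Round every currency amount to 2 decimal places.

CIF value: EUR 44056.26; import duty: EUR 2202.81

CIF = EXW price + pre-shipment costs + freight + insurance
CIF = 38389.46 + 1227.37 + 183.10 + 301.96 + 3762.80 + 191.57 = 44056.26
Import duty = 44056.26 × 5% = 2202.81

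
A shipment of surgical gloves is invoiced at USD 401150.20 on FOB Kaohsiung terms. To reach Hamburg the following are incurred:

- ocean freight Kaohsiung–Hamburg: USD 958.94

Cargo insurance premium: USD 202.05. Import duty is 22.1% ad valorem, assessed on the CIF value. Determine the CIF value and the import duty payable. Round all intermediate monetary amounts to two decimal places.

CIF = FOB price + freight + insurance
CIF = 401150.20 + 958.94 + 202.05 = 402311.19
Import duty = 402311.19 × 22.1% = 88910.77

CIF value: USD 402311.19; import duty: USD 88910.77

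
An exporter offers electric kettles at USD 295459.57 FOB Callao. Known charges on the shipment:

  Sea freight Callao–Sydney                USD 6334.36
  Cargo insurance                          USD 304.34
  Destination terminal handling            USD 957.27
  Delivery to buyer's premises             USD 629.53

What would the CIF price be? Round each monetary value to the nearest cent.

CIF price: USD 302098.27

Not relevant to the conversion: destination terminal, delivery — on the buyer under both terms; not part of either seller's price.
From FOB to CIF, the seller additionally bears: freight, insurance.
CIF price = 295459.57 + 6334.36 + 304.34 = 302098.27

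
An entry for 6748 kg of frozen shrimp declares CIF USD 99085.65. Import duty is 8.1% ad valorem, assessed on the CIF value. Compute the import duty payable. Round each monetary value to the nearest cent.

Import duty = 99085.65 × 8.1% = 8025.94

Import duty: USD 8025.94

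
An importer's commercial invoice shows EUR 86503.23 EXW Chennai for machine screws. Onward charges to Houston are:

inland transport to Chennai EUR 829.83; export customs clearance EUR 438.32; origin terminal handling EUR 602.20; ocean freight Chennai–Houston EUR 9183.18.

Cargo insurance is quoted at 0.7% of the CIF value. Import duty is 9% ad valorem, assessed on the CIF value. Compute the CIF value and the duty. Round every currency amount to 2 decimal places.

CIF value: EUR 98244.47; import duty: EUR 8842.00

Let C be the CIF value. C = EXW price + pre-shipment costs + freight + 0.7% × C
C − 0.7% × C = 86503.23 + 829.83 + 438.32 + 602.20 + 9183.18
0.993 × C = 97556.76
C = 97556.76 / 0.993 = 98244.47
Insurance premium = 0.7% × 98244.47 = 687.71
Import duty = 98244.47 × 9% = 8842.00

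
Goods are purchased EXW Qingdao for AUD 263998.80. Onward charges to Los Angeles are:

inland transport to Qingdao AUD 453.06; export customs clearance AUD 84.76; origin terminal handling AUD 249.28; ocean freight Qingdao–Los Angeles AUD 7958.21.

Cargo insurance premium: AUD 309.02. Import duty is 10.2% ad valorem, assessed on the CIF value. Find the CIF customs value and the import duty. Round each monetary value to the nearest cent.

CIF value: AUD 273053.13; import duty: AUD 27851.42

CIF = EXW price + pre-shipment costs + freight + insurance
CIF = 263998.80 + 453.06 + 84.76 + 249.28 + 7958.21 + 309.02 = 273053.13
Import duty = 273053.13 × 10.2% = 27851.42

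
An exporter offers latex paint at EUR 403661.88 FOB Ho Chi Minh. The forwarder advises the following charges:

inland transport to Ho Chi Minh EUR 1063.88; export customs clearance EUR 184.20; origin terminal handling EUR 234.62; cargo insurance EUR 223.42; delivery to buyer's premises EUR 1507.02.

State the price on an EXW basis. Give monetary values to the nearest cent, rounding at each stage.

EXW price: EUR 402179.18

Not relevant to the conversion: insurance, delivery — on the buyer under both terms; not part of either seller's price.
From FOB to EXW, the seller no longer bears: inland to port, export clearance, origin terminal.
EXW price = 403661.88 − 1063.88 − 184.20 − 234.62 = 402179.18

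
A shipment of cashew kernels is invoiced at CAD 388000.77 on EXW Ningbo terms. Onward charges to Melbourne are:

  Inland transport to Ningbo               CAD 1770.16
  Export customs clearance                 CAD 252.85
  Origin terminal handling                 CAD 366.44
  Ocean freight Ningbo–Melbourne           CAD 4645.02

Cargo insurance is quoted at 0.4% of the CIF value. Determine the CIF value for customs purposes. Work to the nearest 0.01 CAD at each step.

Let C be the CIF value. C = EXW price + pre-shipment costs + freight + 0.4% × C
C − 0.4% × C = 388000.77 + 1770.16 + 252.85 + 366.44 + 4645.02
0.996 × C = 395035.24
C = 395035.24 / 0.996 = 396621.73
Insurance premium = 0.4% × 396621.73 = 1586.49

CIF value: CAD 396621.73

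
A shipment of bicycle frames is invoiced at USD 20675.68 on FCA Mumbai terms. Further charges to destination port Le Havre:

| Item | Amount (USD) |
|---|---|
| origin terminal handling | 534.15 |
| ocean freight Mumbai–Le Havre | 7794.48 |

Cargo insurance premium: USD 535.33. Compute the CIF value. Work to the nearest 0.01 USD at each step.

CIF = FCA price + pre-shipment costs + freight + insurance
CIF = 20675.68 + 534.15 + 7794.48 + 535.33 = 29539.64

CIF value: USD 29539.64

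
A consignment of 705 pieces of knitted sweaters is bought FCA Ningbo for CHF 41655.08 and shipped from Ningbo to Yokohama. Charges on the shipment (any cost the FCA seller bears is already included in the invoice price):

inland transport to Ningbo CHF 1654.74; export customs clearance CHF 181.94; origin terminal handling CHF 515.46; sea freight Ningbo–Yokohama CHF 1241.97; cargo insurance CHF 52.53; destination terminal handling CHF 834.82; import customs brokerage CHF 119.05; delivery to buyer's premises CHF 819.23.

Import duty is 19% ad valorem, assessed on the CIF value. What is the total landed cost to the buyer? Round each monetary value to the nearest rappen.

FCA: the seller delivers export-cleared goods to the carrier; the buyer bears costs from that point.
Already in the invoice (seller's account under FCA): inland to port, export clearance — exclude.
CIF value = FCA price + origin terminal + freight + insurance = 41655.08 + 515.46 + 1241.97 + 52.53 = 43465.04
Import duty = 43465.04 × 19% = 8258.36
Buyer bears: origin terminal 515.46 + freight 1241.97 + insurance 52.53 + destination terminal 834.82 + brokerage 119.05 + delivery 819.23 + duty 8258.36 = 11841.42
Landed cost = invoice 41655.08 + 11841.42 = 53496.50

Total landed cost: CHF 53496.50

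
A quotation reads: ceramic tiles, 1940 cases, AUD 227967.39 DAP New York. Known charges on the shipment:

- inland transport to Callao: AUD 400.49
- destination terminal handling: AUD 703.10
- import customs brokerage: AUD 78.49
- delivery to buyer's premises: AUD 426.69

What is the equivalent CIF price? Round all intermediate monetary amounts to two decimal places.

Not relevant to the conversion: inland to port — on the seller under both DAP and CIF; already in the DAP price and stays in the CIF price. brokerage — on the buyer under both terms; not part of either seller's price.
From DAP to CIF, the seller no longer bears: destination terminal, delivery.
CIF price = 227967.39 − 703.10 − 426.69 = 226837.60

CIF price: AUD 226837.60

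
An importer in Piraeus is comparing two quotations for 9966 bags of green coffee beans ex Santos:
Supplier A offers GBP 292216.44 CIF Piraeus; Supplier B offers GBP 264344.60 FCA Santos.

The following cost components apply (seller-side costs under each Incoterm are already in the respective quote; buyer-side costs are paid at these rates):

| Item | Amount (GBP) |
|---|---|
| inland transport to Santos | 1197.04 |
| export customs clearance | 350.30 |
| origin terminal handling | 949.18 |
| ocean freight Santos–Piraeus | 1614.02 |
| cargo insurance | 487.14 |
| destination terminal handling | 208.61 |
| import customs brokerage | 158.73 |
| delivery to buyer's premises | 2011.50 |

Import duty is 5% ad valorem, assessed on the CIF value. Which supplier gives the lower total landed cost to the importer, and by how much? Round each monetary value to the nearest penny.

Supplier A (CIF):
The CIF price already equals the CIF value: 292216.44
Import duty = 292216.44 × 5% = 14610.82
Buyer bears (A): 208.61 + 158.73 + 2011.50 = 2378.84
Landed cost (A) = invoice 292216.44 + 2378.84 + duty 14610.82 = 309206.10
Supplier B (FCA):
CIF value = FCA price + origin terminal + freight + insurance = 264344.60 + 949.18 + 1614.02 + 487.14 = 267394.94
Import duty = 267394.94 × 5% = 13369.75
Buyer bears (B): 949.18 + 1614.02 + 487.14 + 208.61 + 158.73 + 2011.50 = 5429.18
Landed cost (B) = invoice 264344.60 + 5429.18 + duty 13369.75 = 283143.53
Difference = |309206.10 − 283143.53| = 26062.57

Supplier B is cheaper by GBP 26062.57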